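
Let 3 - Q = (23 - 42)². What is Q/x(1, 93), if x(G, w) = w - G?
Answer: -179/46 ≈ -3.8913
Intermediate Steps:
Q = -358 (Q = 3 - (23 - 42)² = 3 - 1*(-19)² = 3 - 1*361 = 3 - 361 = -358)
Q/x(1, 93) = -358/(93 - 1*1) = -358/(93 - 1) = -358/92 = -358*1/92 = -179/46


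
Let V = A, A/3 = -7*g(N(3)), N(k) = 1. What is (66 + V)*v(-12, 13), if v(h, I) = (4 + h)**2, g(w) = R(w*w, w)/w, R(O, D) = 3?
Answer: 192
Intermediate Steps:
g(w) = 3/w
A = -63 (A = 3*(-21/1) = 3*(-21) = -63)
V = -63
(66 + V)*v(-12, 13) = (66 - 63)*(4 - 12)**2 = 3*(-8)**2 = 3*64 = 192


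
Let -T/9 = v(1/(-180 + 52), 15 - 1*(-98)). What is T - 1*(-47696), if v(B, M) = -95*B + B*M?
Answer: 3052625/64 ≈ 47697.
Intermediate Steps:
T = 81/64 (T = -9*(-95 + (15 - 1*(-98)))/(-180 + 52) = -9*(-95 + (15 + 98))/(-128) = -(-9)*(-95 + 113)/128 = -(-9)*18/128 = -9*(-9/64) = 81/64 ≈ 1.2656)
T - 1*(-47696) = 81/64 - 1*(-47696) = 81/64 + 47696 = 3052625/64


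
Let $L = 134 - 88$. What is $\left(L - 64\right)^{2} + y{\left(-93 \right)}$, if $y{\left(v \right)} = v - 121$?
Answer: $110$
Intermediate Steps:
$L = 46$
$y{\left(v \right)} = -121 + v$
$\left(L - 64\right)^{2} + y{\left(-93 \right)} = \left(46 - 64\right)^{2} - 214 = \left(-18\right)^{2} - 214 = 324 - 214 = 110$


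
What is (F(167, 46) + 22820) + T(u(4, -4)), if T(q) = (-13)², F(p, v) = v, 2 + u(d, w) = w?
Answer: 23035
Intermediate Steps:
u(d, w) = -2 + w
T(q) = 169
(F(167, 46) + 22820) + T(u(4, -4)) = (46 + 22820) + 169 = 22866 + 169 = 23035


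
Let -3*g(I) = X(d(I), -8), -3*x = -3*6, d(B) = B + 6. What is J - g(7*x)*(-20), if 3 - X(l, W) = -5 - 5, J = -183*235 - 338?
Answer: -130289/3 ≈ -43430.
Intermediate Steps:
d(B) = 6 + B
x = 6 (x = -(-1)*6 = -1/3*(-18) = 6)
J = -43343 (J = -43005 - 338 = -43343)
X(l, W) = 13 (X(l, W) = 3 - (-5 - 5) = 3 - 1*(-10) = 3 + 10 = 13)
g(I) = -13/3 (g(I) = -1/3*13 = -13/3)
J - g(7*x)*(-20) = -43343 - (-13)*(-20)/3 = -43343 - 1*260/3 = -43343 - 260/3 = -130289/3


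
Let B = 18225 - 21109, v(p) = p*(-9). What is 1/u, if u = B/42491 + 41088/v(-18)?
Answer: 1147257/290900500 ≈ 0.0039438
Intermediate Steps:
v(p) = -9*p
B = -2884
u = 290900500/1147257 (u = -2884/42491 + 41088/((-9*(-18))) = -2884*1/42491 + 41088/162 = -2884/42491 + 41088*(1/162) = -2884/42491 + 6848/27 = 290900500/1147257 ≈ 253.56)
1/u = 1/(290900500/1147257) = 1147257/290900500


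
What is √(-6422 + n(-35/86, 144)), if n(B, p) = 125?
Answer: I*√6297 ≈ 79.354*I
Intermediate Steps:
√(-6422 + n(-35/86, 144)) = √(-6422 + 125) = √(-6297) = I*√6297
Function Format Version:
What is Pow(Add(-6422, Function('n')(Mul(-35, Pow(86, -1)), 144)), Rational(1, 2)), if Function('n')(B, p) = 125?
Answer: Mul(I, Pow(6297, Rational(1, 2))) ≈ Mul(79.354, I)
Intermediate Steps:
Pow(Add(-6422, Function('n')(Mul(-35, Pow(86, -1)), 144)), Rational(1, 2)) = Pow(Add(-6422, 125), Rational(1, 2)) = Pow(-6297, Rational(1, 2)) = Mul(I, Pow(6297, Rational(1, 2)))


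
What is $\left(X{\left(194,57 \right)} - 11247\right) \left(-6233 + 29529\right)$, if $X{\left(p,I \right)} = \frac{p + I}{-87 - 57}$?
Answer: $- \frac{2358456464}{9} \approx -2.6205 \cdot 10^{8}$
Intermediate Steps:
$X{\left(p,I \right)} = - \frac{I}{144} - \frac{p}{144}$ ($X{\left(p,I \right)} = \frac{I + p}{-144} = \left(I + p\right) \left(- \frac{1}{144}\right) = - \frac{I}{144} - \frac{p}{144}$)
$\left(X{\left(194,57 \right)} - 11247\right) \left(-6233 + 29529\right) = \left(\left(\left(- \frac{1}{144}\right) 57 - \frac{97}{72}\right) - 11247\right) \left(-6233 + 29529\right) = \left(\left(- \frac{19}{48} - \frac{97}{72}\right) - 11247\right) 23296 = \left(- \frac{251}{144} - 11247\right) 23296 = \left(- \frac{1619819}{144}\right) 23296 = - \frac{2358456464}{9}$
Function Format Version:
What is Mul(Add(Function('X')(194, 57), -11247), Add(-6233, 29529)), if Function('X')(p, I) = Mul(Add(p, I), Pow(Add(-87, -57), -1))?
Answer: Rational(-2358456464, 9) ≈ -2.6205e+8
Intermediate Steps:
Function('X')(p, I) = Add(Mul(Rational(-1, 144), I), Mul(Rational(-1, 144), p)) (Function('X')(p, I) = Mul(Add(I, p), Pow(-144, -1)) = Mul(Add(I, p), Rational(-1, 144)) = Add(Mul(Rational(-1, 144), I), Mul(Rational(-1, 144), p)))
Mul(Add(Function('X')(194, 57), -11247), Add(-6233, 29529)) = Mul(Add(Add(Mul(Rational(-1, 144), 57), Mul(Rational(-1, 144), 194)), -11247), Add(-6233, 29529)) = Mul(Add(Add(Rational(-19, 48), Rational(-97, 72)), -11247), 23296) = Mul(Add(Rational(-251, 144), -11247), 23296) = Mul(Rational(-1619819, 144), 23296) = Rational(-2358456464, 9)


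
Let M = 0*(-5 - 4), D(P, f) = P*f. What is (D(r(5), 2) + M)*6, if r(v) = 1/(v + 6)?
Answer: 12/11 ≈ 1.0909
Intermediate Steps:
r(v) = 1/(6 + v)
M = 0 (M = 0*(-9) = 0)
(D(r(5), 2) + M)*6 = (2/(6 + 5) + 0)*6 = (2/11 + 0)*6 = (2/11)*6 = 12/11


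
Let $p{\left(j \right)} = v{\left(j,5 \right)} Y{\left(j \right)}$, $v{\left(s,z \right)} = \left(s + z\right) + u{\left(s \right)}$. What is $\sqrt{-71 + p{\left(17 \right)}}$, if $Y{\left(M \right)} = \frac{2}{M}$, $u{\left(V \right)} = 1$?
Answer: $\frac{3 i \sqrt{2193}}{17} \approx 8.264 i$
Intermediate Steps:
$v{\left(s,z \right)} = 1 + s + z$ ($v{\left(s,z \right)} = \left(s + z\right) + 1 = 1 + s + z$)
$p{\left(j \right)} = \frac{2 \left(6 + j\right)}{j}$ ($p{\left(j \right)} = \left(1 + j + 5\right) \frac{2}{j} = \left(6 + j\right) \frac{2}{j} = \frac{2 \left(6 + j\right)}{j}$)
$\sqrt{-71 + p{\left(17 \right)}} = \sqrt{-71 + \left(2 + \frac{12}{17}\right)} = \sqrt{-71 + \frac{46}{17}} = \sqrt{- \frac{1161}{17}} = \frac{3 i \sqrt{2193}}{17}$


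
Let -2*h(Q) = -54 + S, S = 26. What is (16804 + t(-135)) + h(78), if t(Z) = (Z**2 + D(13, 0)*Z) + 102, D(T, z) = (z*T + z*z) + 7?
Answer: 34200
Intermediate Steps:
h(Q) = 14 (h(Q) = -(-54 + 26)/2 = -1/2*(-28) = 14)
D(T, z) = 7 + z**2 + T*z (D(T, z) = (T*z + z**2) + 7 = (z**2 + T*z) + 7 = 7 + z**2 + T*z)
t(Z) = 102 + Z**2 + 7*Z (t(Z) = (Z**2 + (7 + 0**2 + 13*0)*Z) + 102 = (Z**2 + (7 + 0 + 0)*Z) + 102 = (Z**2 + 7*Z) + 102 = 102 + Z**2 + 7*Z)
(16804 + t(-135)) + h(78) = (16804 + (102 + (-135)**2 + 7*(-135))) + 14 = (16804 + (102 + 18225 - 945)) + 14 = (16804 + 17382) + 14 = 34186 + 14 = 34200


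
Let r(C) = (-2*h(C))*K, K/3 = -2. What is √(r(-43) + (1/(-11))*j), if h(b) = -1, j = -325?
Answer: √2123/11 ≈ 4.1887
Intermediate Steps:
K = -6 (K = 3*(-2) = -6)
r(C) = -12 (r(C) = -2*(-1)*(-6) = 2*(-6) = -12)
√(r(-43) + (1/(-11))*j) = √(-12 + (1/(-11))*(-325)) = √(-12 + (1*(-1/11))*(-325)) = √(-12 - 1/11*(-325)) = √(-12 + 325/11) = √(193/11) = √2123/11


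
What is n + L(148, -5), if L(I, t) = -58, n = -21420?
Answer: -21478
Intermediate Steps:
n + L(148, -5) = -21420 - 58 = -21478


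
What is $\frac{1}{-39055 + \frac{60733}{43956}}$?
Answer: $- \frac{43956}{1716640847} \approx -2.5606 \cdot 10^{-5}$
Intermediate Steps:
$\frac{1}{-39055 + \frac{60733}{43956}} = \frac{1}{- \frac{1716640847}{43956}} = - \frac{43956}{1716640847}$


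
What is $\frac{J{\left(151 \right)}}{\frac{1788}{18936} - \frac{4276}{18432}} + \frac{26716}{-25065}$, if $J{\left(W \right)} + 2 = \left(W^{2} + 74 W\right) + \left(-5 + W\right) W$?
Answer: $- \frac{340331707123876}{835742295} \approx -4.0722 \cdot 10^{5}$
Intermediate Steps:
$J{\left(W \right)} = -2 + W^{2} + 74 W + W \left(-5 + W\right)$ ($J{\left(W \right)} = -2 + \left(\left(W^{2} + 74 W\right) + \left(-5 + W\right) W\right) = -2 + \left(\left(W^{2} + 74 W\right) + W \left(-5 + W\right)\right) = -2 + \left(W^{2} + 74 W + W \left(-5 + W\right)\right) = -2 + W^{2} + 74 W + W \left(-5 + W\right)$)
$\frac{J{\left(151 \right)}}{\frac{1788}{18936} - \frac{4276}{18432}} + \frac{26716}{-25065} = \frac{-2 + 2 \cdot 151^{2} + 69 \cdot 151}{\frac{1788}{18936} - \frac{4276}{18432}} + \frac{26716}{-25065} = \frac{-2 + 2 \cdot 22801 + 10419}{1788 \cdot \frac{1}{18936} - \frac{1069}{4608}} + 26716 \left(- \frac{1}{25065}\right) = \frac{-2 + 45602 + 10419}{\frac{149}{1578} - \frac{1069}{4608}} - \frac{26716}{25065} = \frac{56019}{- \frac{166715}{1211904}} - \frac{26716}{25065} = 56019 \left(- \frac{1211904}{166715}\right) - \frac{26716}{25065} = - \frac{67889650176}{166715} - \frac{26716}{25065} = - \frac{340331707123876}{835742295}$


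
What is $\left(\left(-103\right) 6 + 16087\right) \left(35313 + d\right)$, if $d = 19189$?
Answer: $843091438$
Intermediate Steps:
$\left(\left(-103\right) 6 + 16087\right) \left(35313 + d\right) = \left(\left(-103\right) 6 + 16087\right) \left(35313 + 19189\right) = \left(-618 + 16087\right) 54502 = 15469 \cdot 54502 = 843091438$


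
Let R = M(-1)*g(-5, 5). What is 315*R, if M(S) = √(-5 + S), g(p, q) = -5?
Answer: -1575*I*√6 ≈ -3857.9*I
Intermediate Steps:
R = -5*I*√6 (R = √(-5 - 1)*(-5) = √(-6)*(-5) = (I*√6)*(-5) = -5*I*√6 ≈ -12.247*I)
315*R = 315*(-5*I*√6) = -1575*I*√6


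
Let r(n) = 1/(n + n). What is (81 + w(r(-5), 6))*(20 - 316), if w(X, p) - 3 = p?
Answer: -26640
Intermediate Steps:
r(n) = 1/(2*n)
w(X, p) = 3 + p
(81 + w(r(-5), 6))*(20 - 316) = (81 + (3 + 6))*(20 - 316) = (81 + 9)*(-296) = 90*(-296) = -26640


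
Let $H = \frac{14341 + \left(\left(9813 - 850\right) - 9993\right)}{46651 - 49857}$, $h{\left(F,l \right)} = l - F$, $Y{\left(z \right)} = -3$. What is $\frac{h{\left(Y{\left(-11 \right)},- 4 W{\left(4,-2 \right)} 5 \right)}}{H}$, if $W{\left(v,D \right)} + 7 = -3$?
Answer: $- \frac{22442}{459} \approx -48.893$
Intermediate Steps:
$W{\left(v,D \right)} = -10$ ($W{\left(v,D \right)} = -7 - 3 = -10$)
$H = - \frac{13311}{3206}$ ($H = \frac{14341 + \left(8963 - 9993\right)}{-3206} = \left(14341 - 1030\right) \left(- \frac{1}{3206}\right) = 13311 \left(- \frac{1}{3206}\right) = - \frac{13311}{3206} \approx -4.1519$)
$\frac{h{\left(Y{\left(-11 \right)},- 4 W{\left(4,-2 \right)} 5 \right)}}{H} = \frac{\left(-4\right) \left(-10\right) 5 - -3}{- \frac{13311}{3206}} = \left(40 \cdot 5 + 3\right) \left(- \frac{3206}{13311}\right) = \left(200 + 3\right) \left(- \frac{3206}{13311}\right) = 203 \left(- \frac{3206}{13311}\right) = - \frac{22442}{459}$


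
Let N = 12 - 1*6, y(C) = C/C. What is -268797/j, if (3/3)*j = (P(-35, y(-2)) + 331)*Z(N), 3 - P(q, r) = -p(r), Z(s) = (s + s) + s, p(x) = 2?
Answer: -89599/2016 ≈ -44.444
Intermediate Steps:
y(C) = 1
N = 6 (N = 12 - 6 = 6)
Z(s) = 3*s (Z(s) = 2*s + s = 3*s)
P(q, r) = 5 (P(q, r) = 3 - (-1)*2 = 3 - 1*(-2) = 3 + 2 = 5)
j = 6048 (j = (5 + 331)*(3*6) = 336*18 = 6048)
-268797/j = -268797/6048 = -268797*1/6048 = -89599/2016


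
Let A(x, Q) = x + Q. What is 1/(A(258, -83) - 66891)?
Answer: -1/66716 ≈ -1.4989e-5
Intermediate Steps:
A(x, Q) = Q + x
1/(A(258, -83) - 66891) = 1/((-83 + 258) - 66891) = 1/(175 - 66891) = 1/(-66716) = -1/66716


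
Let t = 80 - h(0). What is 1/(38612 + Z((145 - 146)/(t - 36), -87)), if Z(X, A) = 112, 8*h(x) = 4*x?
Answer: 1/38724 ≈ 2.5824e-5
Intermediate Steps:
h(x) = x/2 (h(x) = (4*x)/8 = x/2)
t = 80 (t = 80 - 0/2 = 80 - 1*0 = 80 + 0 = 80)
1/(38612 + Z((145 - 146)/(t - 36), -87)) = 1/(38612 + 112) = 1/38724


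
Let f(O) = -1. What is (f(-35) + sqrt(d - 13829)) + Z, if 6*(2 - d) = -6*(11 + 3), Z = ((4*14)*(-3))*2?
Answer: -337 + I*sqrt(13813) ≈ -337.0 + 117.53*I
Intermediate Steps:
Z = -336 (Z = (56*(-3))*2 = -168*2 = -336)
d = 16 (d = 2 - (-1)*(11 + 3) = 2 - (-1)*14 = 2 - 1/6*(-84) = 2 + 14 = 16)
(f(-35) + sqrt(d - 13829)) + Z = (-1 + sqrt(16 - 13829)) - 336 = (-1 + sqrt(-13813)) - 336 = (-1 + I*sqrt(13813)) - 336 = -337 + I*sqrt(13813)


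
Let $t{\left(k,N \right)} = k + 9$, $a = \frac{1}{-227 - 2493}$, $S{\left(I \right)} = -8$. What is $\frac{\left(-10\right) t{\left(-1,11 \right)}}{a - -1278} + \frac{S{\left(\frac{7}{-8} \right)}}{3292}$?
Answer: $- \frac{186037118}{2860878857} \approx -0.065028$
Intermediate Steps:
$a = - \frac{1}{2720}$ ($a = \frac{1}{-2720} = - \frac{1}{2720} \approx -0.00036765$)
$t{\left(k,N \right)} = 9 + k$
$\frac{\left(-10\right) t{\left(-1,11 \right)}}{a - -1278} + \frac{S{\left(\frac{7}{-8} \right)}}{3292} = \frac{\left(-10\right) \left(9 - 1\right)}{- \frac{1}{2720} - -1278} - \frac{8}{3292} = \frac{\left(-10\right) 8}{- \frac{1}{2720} + 1278} - \frac{2}{823} = - \frac{80}{\frac{3476159}{2720}} - \frac{2}{823} = \left(-80\right) \frac{2720}{3476159} - \frac{2}{823} = - \frac{217600}{3476159} - \frac{2}{823} = - \frac{186037118}{2860878857}$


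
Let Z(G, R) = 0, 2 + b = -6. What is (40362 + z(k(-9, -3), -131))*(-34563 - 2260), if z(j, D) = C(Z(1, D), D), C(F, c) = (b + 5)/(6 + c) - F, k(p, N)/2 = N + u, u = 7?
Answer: -185781351219/125 ≈ -1.4862e+9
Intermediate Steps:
b = -8 (b = -2 - 6 = -8)
k(p, N) = 14 + 2*N (k(p, N) = 2*(N + 7) = 2*(7 + N) = 14 + 2*N)
C(F, c) = -F - 3/(6 + c) (C(F, c) = (-8 + 5)/(6 + c) - F = -3/(6 + c) - F = -F - 3/(6 + c))
z(j, D) = -3/(6 + D) (z(j, D) = (-3 - 6*0 - 1*0*D)/(6 + D) = (-3 + 0 + 0)/(6 + D) = -3/(6 + D))
(40362 + z(k(-9, -3), -131))*(-34563 - 2260) = (40362 - 3/(6 - 131))*(-34563 - 2260) = (40362 - 3/(-125))*(-36823) = (40362 - 3*(-1/125))*(-36823) = (40362 + 3/125)*(-36823) = (5045253/125)*(-36823) = -185781351219/125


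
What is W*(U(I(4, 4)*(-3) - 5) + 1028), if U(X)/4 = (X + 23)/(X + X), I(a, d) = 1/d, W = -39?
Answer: -39858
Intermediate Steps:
U(X) = 2*(23 + X)/X (U(X) = 4*((X + 23)/(X + X)) = 4*((23 + X)/((2*X))) = 4*((23 + X)*(1/(2*X))) = 4*((23 + X)/(2*X)) = 2*(23 + X)/X)
W*(U(I(4, 4)*(-3) - 5) + 1028) = -39*((2 + 46/(-3/4 - 5)) + 1028) = -39*((2 + 46/(-23/4)) + 1028) = -39*((2 + 46*(-4/23)) + 1028) = -39*((2 - 8) + 1028) = -39*(-6 + 1028) = -39*1022 = -39858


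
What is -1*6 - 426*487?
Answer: -207468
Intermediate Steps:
-1*6 - 426*487 = -6 - 207462 = -207468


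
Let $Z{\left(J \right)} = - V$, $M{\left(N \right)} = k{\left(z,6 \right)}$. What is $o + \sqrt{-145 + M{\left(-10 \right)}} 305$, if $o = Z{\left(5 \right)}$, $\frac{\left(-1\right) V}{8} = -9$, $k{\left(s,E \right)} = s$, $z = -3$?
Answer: $-72 + 610 i \sqrt{37} \approx -72.0 + 3710.5 i$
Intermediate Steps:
$V = 72$ ($V = \left(-8\right) \left(-9\right) = 72$)
$M{\left(N \right)} = -3$
$Z{\left(J \right)} = -72$ ($Z{\left(J \right)} = \left(-1\right) 72 = -72$)
$o = -72$
$o + \sqrt{-145 + M{\left(-10 \right)}} 305 = -72 + \sqrt{-145 - 3} \cdot 305 = -72 + \sqrt{-148} \cdot 305 = -72 + 2 i \sqrt{37} \cdot 305 = -72 + 610 i \sqrt{37}$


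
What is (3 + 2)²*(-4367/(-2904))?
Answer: 9925/264 ≈ 37.595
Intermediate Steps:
(3 + 2)²*(-4367/(-2904)) = 5²*(-4367*(-1/2904)) = 25*(397/264) = 9925/264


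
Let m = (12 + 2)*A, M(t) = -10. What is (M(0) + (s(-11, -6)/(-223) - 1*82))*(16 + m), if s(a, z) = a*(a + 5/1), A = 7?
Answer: -2346348/223 ≈ -10522.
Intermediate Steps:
s(a, z) = a*(5 + a) (s(a, z) = a*(a + 5*1) = a*(a + 5) = a*(5 + a))
m = 98 (m = (12 + 2)*7 = 14*7 = 98)
(M(0) + (s(-11, -6)/(-223) - 1*82))*(16 + m) = (-10 + (-11*(5 - 11)/(-223) - 1*82))*(16 + 98) = (-10 + (-11*(-6)*(-1/223) - 82))*114 = (-10 + (66*(-1/223) - 82))*114 = (-10 + (-66/223 - 82))*114 = (-10 - 18352/223)*114 = -20582/223*114 = -2346348/223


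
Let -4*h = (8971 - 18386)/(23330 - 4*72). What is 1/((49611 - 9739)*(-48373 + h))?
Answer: -11521/22220831313016 ≈ -5.1848e-10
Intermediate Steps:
h = 9415/92168 (h = -(8971 - 18386)/(4*(23330 - 4*72)) = -(-9415)/(4*(23330 - 288)) = -(-9415)/(4*23042) = -¼*(-9415/23042) = 9415/92168 ≈ 0.10215)
1/((49611 - 9739)*(-48373 + h)) = 1/((49611 - 9739)*(-48373 + 9415/92168)) = 1/(39872*(-4458433249/92168)) = 1/(-22220831313016/11521) = -11521/22220831313016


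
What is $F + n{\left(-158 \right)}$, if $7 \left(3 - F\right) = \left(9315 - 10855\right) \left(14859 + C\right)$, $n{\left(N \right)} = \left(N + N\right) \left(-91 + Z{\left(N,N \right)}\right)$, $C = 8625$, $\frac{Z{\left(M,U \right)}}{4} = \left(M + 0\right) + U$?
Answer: $5594663$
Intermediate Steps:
$Z{\left(M,U \right)} = 4 M + 4 U$ ($Z{\left(M,U \right)} = 4 \left(\left(M + 0\right) + U\right) = 4 \left(M + U\right) = 4 M + 4 U$)
$n{\left(N \right)} = 2 N \left(-91 + 8 N\right)$ ($n{\left(N \right)} = \left(N + N\right) \left(-91 + \left(4 N + 4 N\right)\right) = 2 N \left(-91 + 8 N\right)$)
$F = 5166483$ ($F = 3 - \frac{\left(9315 - 10855\right) \left(14859 + 8625\right)}{7} = 3 - \frac{\left(-1540\right) 23484}{7} = 3 - -5166480 = 3 + 5166480 = 5166483$)
$F + n{\left(-158 \right)} = 5166483 + 2 \left(-158\right) \left(-91 + 8 \left(-158\right)\right) = 5166483 + 2 \left(-158\right) \left(-91 - 1264\right) = 5166483 + 2 \left(-158\right) \left(-1355\right) = 5166483 + 428180 = 5594663$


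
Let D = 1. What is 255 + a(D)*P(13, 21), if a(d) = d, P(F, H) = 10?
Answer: 265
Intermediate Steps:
255 + a(D)*P(13, 21) = 255 + 1*10 = 255 + 10 = 265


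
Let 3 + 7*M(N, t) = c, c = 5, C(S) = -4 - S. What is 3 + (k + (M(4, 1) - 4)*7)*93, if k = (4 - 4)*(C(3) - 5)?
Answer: -2415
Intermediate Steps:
M(N, t) = 2/7 (M(N, t) = -3/7 + (⅐)*5 = -3/7 + 5/7 = 2/7)
k = 0 (k = (4 - 4)*((-4 - 1*3) - 5) = 0*((-4 - 3) - 5) = 0*(-7 - 5) = 0*(-12) = 0)
3 + (k + (M(4, 1) - 4)*7)*93 = 3 + (0 + (2/7 - 4)*7)*93 = 3 + (0 - 26/7*7)*93 = 3 + (0 - 26)*93 = 3 - 26*93 = 3 - 2418 = -2415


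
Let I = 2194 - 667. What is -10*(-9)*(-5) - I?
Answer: -1977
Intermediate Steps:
I = 1527
-10*(-9)*(-5) - I = -10*(-9)*(-5) - 1*1527 = 90*(-5) - 1527 = -450 - 1527 = -1977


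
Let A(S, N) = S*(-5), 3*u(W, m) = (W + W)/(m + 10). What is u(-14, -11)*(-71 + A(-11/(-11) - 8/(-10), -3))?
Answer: -2240/3 ≈ -746.67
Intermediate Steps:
u(W, m) = 2*W/(3*(10 + m)) (u(W, m) = ((W + W)/(m + 10))/3 = ((2*W)/(10 + m))/3 = (2*W/(10 + m))/3 = 2*W/(3*(10 + m)))
A(S, N) = -5*S
u(-14, -11)*(-71 + A(-11/(-11) - 8/(-10), -3)) = ((⅔)*(-14)/(10 - 11))*(-71 - 5*(-11/(-11) - 8/(-10))) = ((⅔)*(-14)/(-1))*(-71 - 5*(-11*(-1/11) - 8*(-⅒))) = ((⅔)*(-14)*(-1))*(-71 - 5*(1 + ⅘)) = 28*(-71 - 5*9/5)/3 = 28*(-71 - 9)/3 = (28/3)*(-80) = -2240/3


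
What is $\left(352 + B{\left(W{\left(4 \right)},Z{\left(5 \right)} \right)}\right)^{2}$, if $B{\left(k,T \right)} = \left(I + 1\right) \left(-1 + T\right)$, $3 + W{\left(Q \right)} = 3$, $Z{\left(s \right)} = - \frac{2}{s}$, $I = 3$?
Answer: $\frac{2999824}{25} \approx 1.1999 \cdot 10^{5}$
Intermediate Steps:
$W{\left(Q \right)} = 0$ ($W{\left(Q \right)} = -3 + 3 = 0$)
$B{\left(k,T \right)} = -4 + 4 T$ ($B{\left(k,T \right)} = \left(3 + 1\right) \left(-1 + T\right) = 4 \left(-1 + T\right) = -4 + 4 T$)
$\left(352 + B{\left(W{\left(4 \right)},Z{\left(5 \right)} \right)}\right)^{2} = \left(352 - \left(4 - 4 \left(- \frac{2}{5}\right)\right)\right)^{2} = \left(352 - \left(4 - 4 \left(\left(-2\right) \frac{1}{5}\right)\right)\right)^{2} = \left(352 + \left(-4 + 4 \left(- \frac{2}{5}\right)\right)\right)^{2} = \left(352 - \frac{28}{5}\right)^{2} = \left(\frac{1732}{5}\right)^{2} = \frac{2999824}{25}$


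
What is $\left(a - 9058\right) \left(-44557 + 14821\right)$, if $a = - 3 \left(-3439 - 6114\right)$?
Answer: $-582855336$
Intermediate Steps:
$a = 28659$ ($a = \left(-3\right) \left(-9553\right) = 28659$)
$\left(a - 9058\right) \left(-44557 + 14821\right) = \left(28659 - 9058\right) \left(-44557 + 14821\right) = 19601 \left(-29736\right) = -582855336$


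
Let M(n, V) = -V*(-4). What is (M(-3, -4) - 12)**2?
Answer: 784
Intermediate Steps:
M(n, V) = 4*V
(M(-3, -4) - 12)**2 = (4*(-4) - 12)**2 = (-16 - 12)**2 = (-28)**2 = 784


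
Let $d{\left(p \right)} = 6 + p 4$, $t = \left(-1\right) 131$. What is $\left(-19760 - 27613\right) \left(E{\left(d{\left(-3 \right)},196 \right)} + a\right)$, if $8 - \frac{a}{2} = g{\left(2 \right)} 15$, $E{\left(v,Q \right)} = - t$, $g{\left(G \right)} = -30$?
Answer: $-49599531$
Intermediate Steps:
$t = -131$
$d{\left(p \right)} = 6 + 4 p$
$E{\left(v,Q \right)} = 131$ ($E{\left(v,Q \right)} = \left(-1\right) \left(-131\right) = 131$)
$a = 916$ ($a = 16 - 2 \left(\left(-30\right) 15\right) = 16 - -900 = 16 + 900 = 916$)
$\left(-19760 - 27613\right) \left(E{\left(d{\left(-3 \right)},196 \right)} + a\right) = \left(-19760 - 27613\right) \left(131 + 916\right) = \left(-47373\right) 1047 = -49599531$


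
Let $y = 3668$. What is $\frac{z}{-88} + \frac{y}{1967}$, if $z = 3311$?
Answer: $- \frac{80389}{2248} \approx -35.76$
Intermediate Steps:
$\frac{z}{-88} + \frac{y}{1967} = \frac{3311}{-88} + \frac{3668}{1967} = 3311 \left(- \frac{1}{88}\right) + 3668 \cdot \frac{1}{1967} = - \frac{301}{8} + \frac{524}{281} = - \frac{80389}{2248}$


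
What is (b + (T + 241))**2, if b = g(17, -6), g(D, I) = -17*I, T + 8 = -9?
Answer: 106276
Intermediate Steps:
T = -17 (T = -8 - 9 = -17)
b = 102 (b = -17*(-6) = 102)
(b + (T + 241))**2 = (102 + (-17 + 241))**2 = (102 + 224)**2 = 326**2 = 106276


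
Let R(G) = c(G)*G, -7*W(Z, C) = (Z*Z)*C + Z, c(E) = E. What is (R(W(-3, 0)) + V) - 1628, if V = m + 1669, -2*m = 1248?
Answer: -28558/49 ≈ -582.82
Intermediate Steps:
m = -624 (m = -½*1248 = -624)
W(Z, C) = -Z/7 - C*Z²/7 (W(Z, C) = -((Z*Z)*C + Z)/7 = -(Z²*C + Z)/7 = -(C*Z² + Z)/7 = -(Z + C*Z²)/7 = -Z/7 - C*Z²/7)
R(G) = G² (R(G) = G*G = G²)
V = 1045 (V = -624 + 1669 = 1045)
(R(W(-3, 0)) + V) - 1628 = ((-⅐*(-3)*(1 + 0*(-3)))² + 1045) - 1628 = ((-⅐*(-3)*(1 + 0))² + 1045) - 1628 = ((-⅐*(-3)*1)² + 1045) - 1628 = ((3/7)² + 1045) - 1628 = (9/49 + 1045) - 1628 = 51214/49 - 1628 = -28558/49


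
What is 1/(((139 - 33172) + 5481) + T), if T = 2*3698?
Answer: -1/20156 ≈ -4.9613e-5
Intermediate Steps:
T = 7396
1/(((139 - 33172) + 5481) + T) = 1/(((139 - 33172) + 5481) + 7396) = 1/((-33033 + 5481) + 7396) = 1/(-27552 + 7396) = 1/(-20156) = -1/20156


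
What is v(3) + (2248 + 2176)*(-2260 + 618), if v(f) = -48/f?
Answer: -7264224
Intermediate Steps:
v(3) + (2248 + 2176)*(-2260 + 618) = -48/3 + (2248 + 2176)*(-2260 + 618) = -48*1/3 + 4424*(-1642) = -16 - 7264208 = -7264224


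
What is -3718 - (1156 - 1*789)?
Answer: -4085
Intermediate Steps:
-3718 - (1156 - 1*789) = -3718 - (1156 - 789) = -3718 - 1*367 = -3718 - 367 = -4085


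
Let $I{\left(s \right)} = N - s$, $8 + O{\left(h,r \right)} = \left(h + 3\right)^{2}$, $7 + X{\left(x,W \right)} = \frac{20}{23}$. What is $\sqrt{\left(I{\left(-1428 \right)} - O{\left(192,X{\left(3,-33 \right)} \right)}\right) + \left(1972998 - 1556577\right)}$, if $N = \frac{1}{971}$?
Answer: $\frac{\sqrt{358121183683}}{971} \approx 616.3$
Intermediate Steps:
$X{\left(x,W \right)} = - \frac{141}{23}$ ($X{\left(x,W \right)} = -7 + \frac{20}{23} = - \frac{141}{23}$)
$O{\left(h,r \right)} = -8 + \left(3 + h\right)^{2}$ ($O{\left(h,r \right)} = -8 + \left(h + 3\right)^{2} = -8 + \left(3 + h\right)^{2}$)
$N = \frac{1}{971} \approx 0.0010299$
$I{\left(s \right)} = \frac{1}{971} - s$
$\sqrt{\left(I{\left(-1428 \right)} - O{\left(192,X{\left(3,-33 \right)} \right)}\right) + \left(1972998 - 1556577\right)} = \sqrt{\left(\left(\frac{1}{971} - -1428\right) - \left(-8 + \left(3 + 192\right)^{2}\right)\right) + \left(1972998 - 1556577\right)} = \sqrt{\left(\left(\frac{1}{971} + 1428\right) - \left(-8 + 195^{2}\right)\right) + \left(1972998 - 1556577\right)} = \sqrt{\left(\frac{1386589}{971} - \left(-8 + 38025\right)\right) + 416421} = \sqrt{\left(\frac{1386589}{971} - 38017\right) + 416421} = \sqrt{- \frac{35527918}{971} + 416421} = \sqrt{\frac{368816873}{971}} = \frac{\sqrt{358121183683}}{971}$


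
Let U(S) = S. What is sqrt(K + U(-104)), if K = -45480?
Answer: 4*I*sqrt(2849) ≈ 213.5*I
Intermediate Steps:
sqrt(K + U(-104)) = sqrt(-45480 - 104) = sqrt(-45584) = 4*I*sqrt(2849)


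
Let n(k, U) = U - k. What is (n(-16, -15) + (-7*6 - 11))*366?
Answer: -19032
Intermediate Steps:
(n(-16, -15) + (-7*6 - 11))*366 = ((-15 - 1*(-16)) + (-7*6 - 11))*366 = ((-15 + 16) + (-42 - 11))*366 = (1 - 53)*366 = -52*366 = -19032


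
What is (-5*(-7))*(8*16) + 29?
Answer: 4509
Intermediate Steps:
(-5*(-7))*(8*16) + 29 = 35*128 + 29 = 4480 + 29 = 4509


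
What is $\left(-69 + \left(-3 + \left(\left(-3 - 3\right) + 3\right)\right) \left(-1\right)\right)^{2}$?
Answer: $3969$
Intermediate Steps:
$\left(-69 + \left(-3 + \left(\left(-3 - 3\right) + 3\right)\right) \left(-1\right)\right)^{2} = \left(-69 + \left(-3 + \left(-6 + 3\right)\right) \left(-1\right)\right)^{2} = \left(-69 + \left(-3 - 3\right) \left(-1\right)\right)^{2} = \left(-69 - -6\right)^{2} = \left(-69 + 6\right)^{2} = \left(-63\right)^{2} = 3969$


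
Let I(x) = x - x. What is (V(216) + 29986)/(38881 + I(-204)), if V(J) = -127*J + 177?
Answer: 2731/38881 ≈ 0.070240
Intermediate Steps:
I(x) = 0
V(J) = 177 - 127*J
(V(216) + 29986)/(38881 + I(-204)) = ((177 - 127*216) + 29986)/(38881 + 0) = ((177 - 27432) + 29986)/38881 = (-27255 + 29986)*(1/38881) = 2731*(1/38881) = 2731/38881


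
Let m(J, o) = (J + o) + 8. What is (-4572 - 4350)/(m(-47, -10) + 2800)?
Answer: -2974/917 ≈ -3.2432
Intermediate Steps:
m(J, o) = 8 + J + o
(-4572 - 4350)/(m(-47, -10) + 2800) = (-4572 - 4350)/((8 - 47 - 10) + 2800) = -8922/(-49 + 2800) = -8922/2751 = -8922*1/2751 = -2974/917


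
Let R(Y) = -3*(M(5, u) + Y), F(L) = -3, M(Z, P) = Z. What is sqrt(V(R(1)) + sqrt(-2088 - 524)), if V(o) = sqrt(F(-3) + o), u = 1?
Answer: sqrt(I)*sqrt(sqrt(21) + 2*sqrt(653)) ≈ 5.2768 + 5.2768*I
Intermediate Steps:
R(Y) = -15 - 3*Y (R(Y) = -3*(5 + Y) = -15 - 3*Y)
V(o) = sqrt(-3 + o)
sqrt(V(R(1)) + sqrt(-2088 - 524)) = sqrt(sqrt(-3 + (-15 - 3*1)) + sqrt(-2088 - 524)) = sqrt(sqrt(-3 + (-15 - 3)) + sqrt(-2612)) = sqrt(sqrt(-3 - 18) + 2*I*sqrt(653)) = sqrt(sqrt(-21) + 2*I*sqrt(653)) = sqrt(I*sqrt(21) + 2*I*sqrt(653))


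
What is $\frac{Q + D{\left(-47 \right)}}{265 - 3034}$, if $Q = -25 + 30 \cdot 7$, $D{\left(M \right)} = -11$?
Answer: $- \frac{58}{923} \approx -0.062839$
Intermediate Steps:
$Q = 185$ ($Q = -25 + 210 = 185$)
$\frac{Q + D{\left(-47 \right)}}{265 - 3034} = \frac{185 - 11}{265 - 3034} = \frac{174}{-2769} = 174 \left(- \frac{1}{2769}\right) = - \frac{58}{923}$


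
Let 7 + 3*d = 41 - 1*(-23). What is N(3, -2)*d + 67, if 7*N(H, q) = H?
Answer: 526/7 ≈ 75.143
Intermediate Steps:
N(H, q) = H/7
d = 19 (d = -7/3 + (41 - 1*(-23))/3 = -7/3 + (41 + 23)/3 = -7/3 + (1/3)*64 = -7/3 + 64/3 = 19)
N(3, -2)*d + 67 = ((1/7)*3)*19 + 67 = (3/7)*19 + 67 = 57/7 + 67 = 526/7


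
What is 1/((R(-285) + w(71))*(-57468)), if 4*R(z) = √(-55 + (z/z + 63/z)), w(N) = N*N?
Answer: -1915580/554936297813457 + I*√489345/554936297813457 ≈ -3.4519e-9 + 1.2606e-12*I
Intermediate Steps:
w(N) = N²
R(z) = √(-54 + 63/z)/4 (R(z) = √(-55 + (z/z + 63/z))/4 = √(-55 + (1 + 63/z))/4 = √(-54 + 63/z)/4)
1/((R(-285) + w(71))*(-57468)) = 1/((3*√(-6 + 7/(-285))/4 + 71²)*(-57468)) = -1/57468/(3*√(-6 + 7*(-1/285))/4 + 5041) = -1/57468/(3*√(-6 - 7/285)/4 + 5041) = -1/57468/(3*√(-1717/285)/4 + 5041) = -1/57468/(3*(I*√489345/285)/4 + 5041) = -1/57468/(I*√489345/380 + 5041) = -1/57468/(5041 + I*√489345/380) = -1/(57468*(5041 + I*√489345/380))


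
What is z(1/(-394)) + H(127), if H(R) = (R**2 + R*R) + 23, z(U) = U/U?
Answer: 32282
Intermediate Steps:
z(U) = 1
H(R) = 23 + 2*R**2 (H(R) = (R**2 + R**2) + 23 = 2*R**2 + 23 = 23 + 2*R**2)
z(1/(-394)) + H(127) = 1 + (23 + 2*127**2) = 1 + (23 + 2*16129) = 1 + (23 + 32258) = 1 + 32281 = 32282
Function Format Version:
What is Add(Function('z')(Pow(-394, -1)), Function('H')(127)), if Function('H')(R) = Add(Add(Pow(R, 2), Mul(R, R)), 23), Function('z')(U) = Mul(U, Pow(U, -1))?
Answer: 32282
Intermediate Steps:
Function('z')(U) = 1
Function('H')(R) = Add(23, Mul(2, Pow(R, 2))) (Function('H')(R) = Add(Add(Pow(R, 2), Pow(R, 2)), 23) = Add(Mul(2, Pow(R, 2)), 23) = Add(23, Mul(2, Pow(R, 2))))
Add(Function('z')(Pow(-394, -1)), Function('H')(127)) = Add(1, Add(23, Mul(2, Pow(127, 2)))) = Add(1, Add(23, Mul(2, 16129))) = Add(1, Add(23, 32258)) = Add(1, 32281) = 32282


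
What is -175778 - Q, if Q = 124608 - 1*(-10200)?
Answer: -310586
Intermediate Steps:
Q = 134808 (Q = 124608 + 10200 = 134808)
-175778 - Q = -175778 - 1*134808 = -175778 - 134808 = -310586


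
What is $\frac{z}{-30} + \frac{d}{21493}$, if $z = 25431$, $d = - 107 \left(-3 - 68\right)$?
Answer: $- \frac{182120191}{214930} \approx -847.35$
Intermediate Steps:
$d = 7597$ ($d = \left(-107\right) \left(-71\right) = 7597$)
$\frac{z}{-30} + \frac{d}{21493} = \frac{25431}{-30} + \frac{7597}{21493} = 25431 \left(- \frac{1}{30}\right) + 7597 \cdot \frac{1}{21493} = - \frac{8477}{10} + \frac{7597}{21493} = - \frac{182120191}{214930}$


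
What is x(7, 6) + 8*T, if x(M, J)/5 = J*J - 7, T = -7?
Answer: 89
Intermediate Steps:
x(M, J) = -35 + 5*J**2 (x(M, J) = 5*(J*J - 7) = 5*(J**2 - 7) = 5*(-7 + J**2) = -35 + 5*J**2)
x(7, 6) + 8*T = (-35 + 5*6**2) + 8*(-7) = (-35 + 5*36) - 56 = (-35 + 180) - 56 = 145 - 56 = 89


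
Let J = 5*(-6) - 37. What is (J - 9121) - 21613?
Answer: -30801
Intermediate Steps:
J = -67 (J = -30 - 37 = -67)
(J - 9121) - 21613 = (-67 - 9121) - 21613 = -9188 - 21613 = -30801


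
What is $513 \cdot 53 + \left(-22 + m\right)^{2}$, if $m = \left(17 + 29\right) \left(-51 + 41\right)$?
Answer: $259513$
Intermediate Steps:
$m = -460$ ($m = 46 \left(-10\right) = -460$)
$513 \cdot 53 + \left(-22 + m\right)^{2} = 513 \cdot 53 + \left(-22 - 460\right)^{2} = 27189 + \left(-482\right)^{2} = 27189 + 232324 = 259513$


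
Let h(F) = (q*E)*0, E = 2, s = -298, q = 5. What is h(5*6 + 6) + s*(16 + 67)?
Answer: -24734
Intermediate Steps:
h(F) = 0 (h(F) = (5*2)*0 = 10*0 = 0)
h(5*6 + 6) + s*(16 + 67) = 0 - 298*(16 + 67) = 0 - 298*83 = 0 - 24734 = -24734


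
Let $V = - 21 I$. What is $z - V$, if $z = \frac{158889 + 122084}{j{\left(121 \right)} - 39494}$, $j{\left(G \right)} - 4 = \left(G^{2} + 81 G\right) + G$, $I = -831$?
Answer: $- \frac{23706550}{1357} \approx -17470.0$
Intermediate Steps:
$j{\left(G \right)} = 4 + G^{2} + 82 G$ ($j{\left(G \right)} = 4 + \left(\left(G^{2} + 81 G\right) + G\right) = 4 + \left(G^{2} + 82 G\right) = 4 + G^{2} + 82 G$)
$z = - \frac{25543}{1357}$ ($z = \frac{158889 + 122084}{\left(4 + 121^{2} + 82 \cdot 121\right) - 39494} = \frac{280973}{\left(4 + 14641 + 9922\right) - 39494} = \frac{280973}{24567 - 39494} = \frac{280973}{-14927} = 280973 \left(- \frac{1}{14927}\right) = - \frac{25543}{1357} \approx -18.823$)
$V = 17451$ ($V = \left(-21\right) \left(-831\right) = 17451$)
$z - V = - \frac{25543}{1357} - 17451 = - \frac{23706550}{1357}$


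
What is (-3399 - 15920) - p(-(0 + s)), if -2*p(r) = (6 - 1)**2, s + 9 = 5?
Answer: -38613/2 ≈ -19307.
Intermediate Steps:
s = -4 (s = -9 + 5 = -4)
p(r) = -25/2 (p(r) = -(6 - 1)**2/2 = -1/2*5**2 = -1/2*25 = -25/2)
(-3399 - 15920) - p(-(0 + s)) = (-3399 - 15920) - 1*(-25/2) = -19319 + 25/2 = -38613/2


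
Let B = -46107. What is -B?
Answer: 46107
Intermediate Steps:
-B = -1*(-46107) = 46107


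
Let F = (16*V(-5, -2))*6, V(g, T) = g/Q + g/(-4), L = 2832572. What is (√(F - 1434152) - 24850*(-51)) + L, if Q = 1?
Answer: 4099922 + 4*I*√89657 ≈ 4.0999e+6 + 1197.7*I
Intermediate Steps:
V(g, T) = 3*g/4 (V(g, T) = g/1 + g/(-4) = g*1 + g*(-¼) = g - g/4 = 3*g/4)
F = -360 (F = (16*((¾)*(-5)))*6 = (16*(-15/4))*6 = -60*6 = -360)
(√(F - 1434152) - 24850*(-51)) + L = (√(-360 - 1434152) - 24850*(-51)) + 2832572 = (√(-1434512) + 1267350) + 2832572 = (4*I*√89657 + 1267350) + 2832572 = (1267350 + 4*I*√89657) + 2832572 = 4099922 + 4*I*√89657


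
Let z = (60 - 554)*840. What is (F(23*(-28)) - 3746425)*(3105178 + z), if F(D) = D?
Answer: -10080432471042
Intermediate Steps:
z = -414960 (z = -494*840 = -414960)
(F(23*(-28)) - 3746425)*(3105178 + z) = (23*(-28) - 3746425)*(3105178 - 414960) = (-644 - 3746425)*2690218 = -3747069*2690218 = -10080432471042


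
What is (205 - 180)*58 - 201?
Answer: 1249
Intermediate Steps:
(205 - 180)*58 - 201 = 25*58 - 201 = 1450 - 201 = 1249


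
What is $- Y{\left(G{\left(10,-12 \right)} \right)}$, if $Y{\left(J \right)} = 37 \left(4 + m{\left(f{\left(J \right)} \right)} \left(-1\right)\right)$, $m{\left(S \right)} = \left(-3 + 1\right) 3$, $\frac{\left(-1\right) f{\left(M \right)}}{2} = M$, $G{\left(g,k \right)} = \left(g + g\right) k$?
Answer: $-370$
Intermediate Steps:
$G{\left(g,k \right)} = 2 g k$
$f{\left(M \right)} = - 2 M$
$m{\left(S \right)} = -6$ ($m{\left(S \right)} = \left(-2\right) 3 = -6$)
$Y{\left(J \right)} = 370$ ($Y{\left(J \right)} = 37 \left(4 - -6\right) = 37 \left(4 + 6\right) = 37 \cdot 10 = 370$)
$- Y{\left(G{\left(10,-12 \right)} \right)} = \left(-1\right) 370 = -370$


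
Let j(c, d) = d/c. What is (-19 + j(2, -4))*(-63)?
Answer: 1323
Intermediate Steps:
(-19 + j(2, -4))*(-63) = (-19 - 4/2)*(-63) = (-19 - 4*½)*(-63) = (-19 - 2)*(-63) = -21*(-63) = 1323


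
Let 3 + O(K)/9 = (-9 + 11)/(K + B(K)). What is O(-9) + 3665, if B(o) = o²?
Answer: 14553/4 ≈ 3638.3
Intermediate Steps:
O(K) = -27 + 18/(K + K²) (O(K) = -27 + 9*((-9 + 11)/(K + K²)) = -27 + 9*(2/(K + K²)) = -27 + 18/(K + K²))
O(-9) + 3665 = 9*(2 - 3*(-9) - 3*(-9)²)/(-9*(1 - 9)) + 3665 = 9*(-⅑)*(2 + 27 - 3*81)/(-8) + 3665 = 9*(-⅑)*(-⅛)*(2 + 27 - 243) + 3665 = 9*(-⅑)*(-⅛)*(-214) + 3665 = -107/4 + 3665 = 14553/4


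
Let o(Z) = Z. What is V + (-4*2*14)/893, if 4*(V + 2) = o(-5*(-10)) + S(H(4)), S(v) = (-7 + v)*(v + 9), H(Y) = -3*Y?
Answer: 87959/3572 ≈ 24.625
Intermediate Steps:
S(v) = (-7 + v)*(9 + v)
V = 99/4 (V = -2 + (-5*(-10) + (-63 + (-3*4)² + 2*(-3*4)))/4 = -2 + (50 + (-63 + (-12)² + 2*(-12)))/4 = -2 + (50 + (-63 + 144 - 24))/4 = -2 + (50 + 57)/4 = -2 + (¼)*107 = -2 + 107/4 = 99/4 ≈ 24.750)
V + (-4*2*14)/893 = 99/4 + (-4*2*14)/893 = 99/4 - 8*14*(1/893) = 99/4 - 112*1/893 = 99/4 - 112/893 = 87959/3572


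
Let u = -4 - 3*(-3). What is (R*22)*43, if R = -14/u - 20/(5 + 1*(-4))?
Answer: -107844/5 ≈ -21569.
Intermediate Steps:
u = 5 (u = -4 + 9 = 5)
R = -114/5 (R = -14/5 - 20/(5 + 1*(-4)) = -14*⅕ - 20/(5 - 4) = -14/5 - 20/1 = -14/5 - 20*1 = -14/5 - 20 = -114/5 ≈ -22.800)
(R*22)*43 = -114/5*22*43 = -2508/5*43 = -107844/5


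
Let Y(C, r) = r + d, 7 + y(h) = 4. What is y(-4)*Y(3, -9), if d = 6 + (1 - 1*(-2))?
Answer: 0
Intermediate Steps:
y(h) = -3 (y(h) = -7 + 4 = -3)
d = 9 (d = 6 + (1 + 2) = 6 + 3 = 9)
Y(C, r) = 9 + r (Y(C, r) = r + 9 = 9 + r)
y(-4)*Y(3, -9) = -3*(9 - 9) = -3*0 = 0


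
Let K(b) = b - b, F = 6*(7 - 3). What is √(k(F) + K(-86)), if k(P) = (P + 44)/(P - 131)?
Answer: 2*I*√1819/107 ≈ 0.79719*I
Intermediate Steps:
F = 24 (F = 6*4 = 24)
k(P) = (44 + P)/(-131 + P)
K(b) = 0
√(k(F) + K(-86)) = √((44 + 24)/(-131 + 24) + 0) = √(68/(-107) + 0) = √(-1/107*68 + 0) = √(-68/107 + 0) = √(-68/107) = 2*I*√1819/107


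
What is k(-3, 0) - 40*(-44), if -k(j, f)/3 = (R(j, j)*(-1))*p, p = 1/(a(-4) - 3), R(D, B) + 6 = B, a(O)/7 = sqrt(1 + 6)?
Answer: 587759/334 - 189*sqrt(7)/334 ≈ 1758.3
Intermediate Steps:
a(O) = 7*sqrt(7) (a(O) = 7*sqrt(1 + 6) = 7*sqrt(7))
R(D, B) = -6 + B
p = 1/(-3 + 7*sqrt(7)) (p = 1/(7*sqrt(7) - 3) = 1/(-3 + 7*sqrt(7)) ≈ 0.064432)
k(j, f) = -3*(6 - j)*(3/334 + 7*sqrt(7)/334) (k(j, f) = -3*(-6 + j)*(-1)*(3/334 + 7*sqrt(7)/334) = -3*(6 - j)*(3/334 + 7*sqrt(7)/334))
k(-3, 0) - 40*(-44) = -3*(-6 - 3)/(3 - 7*sqrt(7)) - 40*(-44) = -3*(-9)/(3 - 7*sqrt(7)) + 1760 = 27/(3 - 7*sqrt(7)) + 1760 = 1760 + 27/(3 - 7*sqrt(7))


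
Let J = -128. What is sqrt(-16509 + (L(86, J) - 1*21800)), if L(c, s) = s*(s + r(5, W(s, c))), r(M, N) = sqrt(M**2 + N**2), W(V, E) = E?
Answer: sqrt(-21925 - 128*sqrt(7421)) ≈ 181.53*I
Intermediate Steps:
L(c, s) = s*(s + sqrt(25 + c**2)) (L(c, s) = s*(s + sqrt(5**2 + c**2)) = s*(s + sqrt(25 + c**2)))
sqrt(-16509 + (L(86, J) - 1*21800)) = sqrt(-16509 + (-128*(-128 + sqrt(25 + 86**2)) - 1*21800)) = sqrt(-16509 + (-128*(-128 + sqrt(25 + 7396)) - 21800)) = sqrt(-16509 + (-128*(-128 + sqrt(7421)) - 21800)) = sqrt(-16509 + ((16384 - 128*sqrt(7421)) - 21800)) = sqrt(-16509 + (-5416 - 128*sqrt(7421))) = sqrt(-21925 - 128*sqrt(7421))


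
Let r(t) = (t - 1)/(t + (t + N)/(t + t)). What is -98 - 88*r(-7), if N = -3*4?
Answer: -17598/79 ≈ -222.76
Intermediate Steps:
N = -12
r(t) = (-1 + t)/(t + (-12 + t)/(2*t)) (r(t) = (t - 1)/(t + (t - 12)/(t + t)) = (-1 + t)/(t + (-12 + t)/((2*t))) = (-1 + t)/(t + (-12 + t)*(1/(2*t))) = (-1 + t)/(t + (-12 + t)/(2*t)))
-98 - 88*r(-7) = -98 - 176*(-7)*(-1 - 7)/(-12 - 7 + 2*(-7)²) = -98 - 176*(-7)*(-8)/(-12 - 7 + 2*49) = -98 - 176*(-7)*(-8)/(-12 - 7 + 98) = -98 - 176*(-7)*(-8)/79 = -98 - 88*112/79 = -98 - 9856/79 = -17598/79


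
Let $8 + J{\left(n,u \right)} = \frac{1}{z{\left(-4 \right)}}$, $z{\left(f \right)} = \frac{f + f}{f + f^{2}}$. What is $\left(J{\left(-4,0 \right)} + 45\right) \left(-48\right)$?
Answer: $-1704$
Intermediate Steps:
$z{\left(f \right)} = \frac{2 f}{f + f^{2}}$
$J{\left(n,u \right)} = - \frac{19}{2}$ ($J{\left(n,u \right)} = -8 + \frac{1}{2 \frac{1}{1 - 4}} = -8 + \frac{1}{2 \frac{1}{-3}} = -8 + \frac{1}{2 \left(- \frac{1}{3}\right)} = -8 + \frac{1}{- \frac{2}{3}} = -8 - \frac{3}{2} = - \frac{19}{2}$)
$\left(J{\left(-4,0 \right)} + 45\right) \left(-48\right) = \left(- \frac{19}{2} + 45\right) \left(-48\right) = \frac{71}{2} \left(-48\right) = -1704$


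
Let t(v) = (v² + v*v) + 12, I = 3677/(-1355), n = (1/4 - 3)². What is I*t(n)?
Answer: -59482829/173440 ≈ -342.96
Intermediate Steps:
n = 121/16 (n = (¼ - 3)² = (-11/4)² = 121/16 ≈ 7.5625)
I = -3677/1355 (I = 3677*(-1/1355) = -3677/1355 ≈ -2.7137)
t(v) = 12 + 2*v² (t(v) = (v² + v²) + 12 = 2*v² + 12 = 12 + 2*v²)
I*t(n) = -3677*(12 + 2*(121/16)²)/1355 = -3677*(12 + 2*(14641/256))/1355 = -3677*(12 + 14641/128)/1355 = -3677/1355*16177/128 = -59482829/173440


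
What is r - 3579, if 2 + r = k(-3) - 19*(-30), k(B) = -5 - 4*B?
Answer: -3004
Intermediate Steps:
r = 575 (r = -2 + ((-5 - 4*(-3)) - 19*(-30)) = -2 + ((-5 + 12) + 570) = -2 + (7 + 570) = -2 + 577 = 575)
r - 3579 = 575 - 3579 = -3004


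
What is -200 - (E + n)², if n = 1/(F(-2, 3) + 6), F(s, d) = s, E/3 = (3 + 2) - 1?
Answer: -5601/16 ≈ -350.06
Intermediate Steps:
E = 12 (E = 3*((3 + 2) - 1) = 3*(5 - 1) = 3*4 = 12)
n = ¼ (n = 1/(-2 + 6) = 1/4 = ¼ ≈ 0.25000)
-200 - (E + n)² = -200 - (12 + ¼)² = -200 - (49/4)² = -200 - 1*2401/16 = -200 - 2401/16 = -5601/16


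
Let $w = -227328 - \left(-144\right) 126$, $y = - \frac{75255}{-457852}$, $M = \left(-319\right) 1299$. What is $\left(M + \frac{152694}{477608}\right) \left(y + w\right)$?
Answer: $\frac{326810751661294636869}{3770237552} \approx 8.6682 \cdot 10^{10}$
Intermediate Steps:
$M = -414381$
$y = \frac{2595}{15788}$ ($y = \left(-75255\right) \left(- \frac{1}{457852}\right) = \frac{2595}{15788} \approx 0.16437$)
$w = -209184$ ($w = -227328 - -18144 = -227328 + 18144 = -209184$)
$\left(M + \frac{152694}{477608}\right) \left(y + w\right) = \left(-414381 + \frac{152694}{477608}\right) \left(\frac{2595}{15788} - 209184\right) = \left(-414381 + 152694 \cdot \frac{1}{477608}\right) \left(- \frac{3302594397}{15788}\right) = \left(-414381 + \frac{76347}{238804}\right) \left(- \frac{3302594397}{15788}\right) = \left(- \frac{98955763977}{238804}\right) \left(- \frac{3302594397}{15788}\right) = \frac{326810751661294636869}{3770237552}$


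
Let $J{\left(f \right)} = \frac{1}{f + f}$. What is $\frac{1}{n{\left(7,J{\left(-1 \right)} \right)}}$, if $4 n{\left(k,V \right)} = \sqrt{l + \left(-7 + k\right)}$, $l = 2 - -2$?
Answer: $2$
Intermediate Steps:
$l = 4$ ($l = 2 + 2 = 4$)
$J{\left(f \right)} = \frac{1}{2 f}$
$n{\left(k,V \right)} = \frac{\sqrt{-3 + k}}{4}$ ($n{\left(k,V \right)} = \frac{\sqrt{4 + \left(-7 + k\right)}}{4} = \frac{\sqrt{-3 + k}}{4}$)
$\frac{1}{n{\left(7,J{\left(-1 \right)} \right)}} = \frac{1}{\frac{1}{4} \sqrt{-3 + 7}} = \frac{1}{\frac{1}{4} \sqrt{4}} = \frac{1}{\frac{1}{4} \cdot 2} = \frac{1}{\frac{1}{2}} = 2$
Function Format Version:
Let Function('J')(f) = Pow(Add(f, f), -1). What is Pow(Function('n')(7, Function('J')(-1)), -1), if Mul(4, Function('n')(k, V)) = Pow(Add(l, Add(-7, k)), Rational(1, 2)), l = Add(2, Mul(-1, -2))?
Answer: 2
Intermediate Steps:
l = 4 (l = Add(2, 2) = 4)
Function('J')(f) = Mul(Rational(1, 2), Pow(f, -1)) (Function('J')(f) = Pow(Mul(2, f), -1) = Mul(Rational(1, 2), Pow(f, -1)))
Function('n')(k, V) = Mul(Rational(1, 4), Pow(Add(-3, k), Rational(1, 2))) (Function('n')(k, V) = Mul(Rational(1, 4), Pow(Add(4, Add(-7, k)), Rational(1, 2))) = Mul(Rational(1, 4), Pow(Add(-3, k), Rational(1, 2))))
Pow(Function('n')(7, Function('J')(-1)), -1) = Pow(Mul(Rational(1, 4), Pow(Add(-3, 7), Rational(1, 2))), -1) = Pow(Mul(Rational(1, 4), Pow(4, Rational(1, 2))), -1) = Pow(Mul(Rational(1, 4), 2), -1) = Pow(Rational(1, 2), -1) = 2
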